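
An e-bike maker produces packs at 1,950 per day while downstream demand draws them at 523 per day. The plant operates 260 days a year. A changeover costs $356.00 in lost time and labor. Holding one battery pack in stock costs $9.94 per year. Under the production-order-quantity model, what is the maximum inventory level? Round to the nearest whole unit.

Annual demand D = 523 × 260 = 135,980.
Production build-up factor (1 − d/p) = 1 − 523/1,950 = 0.7318.
Q* = √(2DS / (H(1 − d/p))) = √(2 × 135,980 × 356 / (9.94 × 0.7318)).
= √(96,817,760 / 7.274) ≈ 3648.292.
Maximum inventory = Q*(1 − d/p) = 3648.292 × 0.7318 ≈ 2669.802.

I_max ≈ 2,670 packs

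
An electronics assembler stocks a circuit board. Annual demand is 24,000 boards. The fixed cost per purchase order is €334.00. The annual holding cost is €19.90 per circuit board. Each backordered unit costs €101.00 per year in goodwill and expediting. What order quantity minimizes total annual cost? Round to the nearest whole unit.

Q* ≈ 982 boards

With planned backorders, Q* = √(2DS/H) · √((H+B)/B).
√(2DS/H) = √(2 × 24,000 × 334 / 19.9) = 897.568.
√((H+B)/B) = √((19.9+101)/101) = 1.0941.
Q* ≈ 982.019.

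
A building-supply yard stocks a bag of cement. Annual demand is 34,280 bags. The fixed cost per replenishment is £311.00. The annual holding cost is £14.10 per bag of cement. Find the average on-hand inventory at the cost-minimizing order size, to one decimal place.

Q* = √(2DS/H) = √(2 × 34,280 × 311 / 14.1) ≈ 1229.72.
Average inventory = Q*/2 ≈ 1229.72 / 2 = 614.860.

Average inventory ≈ 614.9 bags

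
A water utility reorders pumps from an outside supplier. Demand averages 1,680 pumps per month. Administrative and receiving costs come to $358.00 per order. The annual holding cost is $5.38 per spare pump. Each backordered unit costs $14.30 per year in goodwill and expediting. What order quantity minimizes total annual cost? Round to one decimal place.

Annual demand D = 1,680 × 12 = 20,160.
With planned backorders, Q* = √(2DS/H) · √((H+B)/B).
√(2DS/H) = √(2 × 20,160 × 358 / 5.38) = 1637.988.
√((H+B)/B) = √((5.38+14.3)/14.3) = 1.1731.
Q* ≈ 1921.565.

Q* ≈ 1,921.6 pumps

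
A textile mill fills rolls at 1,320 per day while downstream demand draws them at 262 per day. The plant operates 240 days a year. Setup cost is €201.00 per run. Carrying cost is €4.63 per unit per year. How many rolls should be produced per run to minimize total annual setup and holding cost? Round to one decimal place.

Q* ≈ 2,609.9 rolls

Annual demand D = 262 × 240 = 62,880.
Production build-up factor (1 − d/p) = 1 − 262/1,320 = 0.8015.
Q* = √(2DS / (H(1 − d/p))) = √(2 × 62,880 × 201 / (4.63 × 0.8015)).
= √(25,277,760 / 3.711) ≈ 2609.894.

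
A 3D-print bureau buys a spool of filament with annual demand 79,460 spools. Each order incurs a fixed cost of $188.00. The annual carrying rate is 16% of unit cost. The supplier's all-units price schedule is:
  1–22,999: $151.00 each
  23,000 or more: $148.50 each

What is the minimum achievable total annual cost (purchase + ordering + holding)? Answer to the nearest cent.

Holding cost per unit per year at price C is H = 0.16·C.
For each price level, check whether its EOQ is feasible; otherwise the best quantity at that price is the breakpoint.
EOQ at $151.00 = 1112.0 (feasible in tier 1): TC = 79,460×$151.00 + (79,460/1112.0)×188 + (1112.0/2)×0.16×$151.00 = $12,025,326.84.
EOQ at $148.50 = 1121.4 < 23000, so use break Q=23000: TC = 79,460×$148.50 + (79,460/23000.0)×188 + (23000.0/2)×0.16×$148.50 = $12,073,699.50.
Lowest total cost among the candidates is at Q = 1112.0.

TC* ≈ $12,025,326.84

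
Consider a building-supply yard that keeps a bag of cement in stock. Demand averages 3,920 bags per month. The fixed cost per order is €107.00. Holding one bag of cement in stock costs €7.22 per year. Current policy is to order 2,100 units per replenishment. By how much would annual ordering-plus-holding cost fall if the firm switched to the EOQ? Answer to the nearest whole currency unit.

Extra cost ≈ €1,453 per year

Annual demand D = 3,920 × 12 = 47,040.
EOQ = √(2DS/H) = √(2 × 47,040 × 107 / 7.22) ≈ 1180.79.
Cost at Q* = (D/Q*)S + (Q*/2)H = √(2DSH) ≈ €8,525.29.
Cost at Q = 2,100: (47,040/2,100)×107 + (2,100/2)×7.22 = €2,396.80 + €7,581.00 = €9,977.80.
Excess = €9,977.80 − €8,525.29 = €1,452.51.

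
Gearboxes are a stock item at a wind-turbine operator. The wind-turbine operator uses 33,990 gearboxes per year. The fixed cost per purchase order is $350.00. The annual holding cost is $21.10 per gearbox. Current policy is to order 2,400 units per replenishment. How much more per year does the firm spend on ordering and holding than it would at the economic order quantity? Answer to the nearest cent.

Extra cost ≈ $7,870.80 per year

EOQ = √(2DS/H) = √(2 × 33,990 × 350 / 21.1) ≈ 1061.90.
Cost at Q* = (D/Q*)S + (Q*/2)H = √(2DSH) ≈ $22,406.08.
Cost at Q = 2,400: (33,990/2,400)×350 + (2,400/2)×21.1 = $4,956.88 + $25,320.00 = $30,276.88.
Excess = $30,276.88 − $22,406.08 = $7,870.80.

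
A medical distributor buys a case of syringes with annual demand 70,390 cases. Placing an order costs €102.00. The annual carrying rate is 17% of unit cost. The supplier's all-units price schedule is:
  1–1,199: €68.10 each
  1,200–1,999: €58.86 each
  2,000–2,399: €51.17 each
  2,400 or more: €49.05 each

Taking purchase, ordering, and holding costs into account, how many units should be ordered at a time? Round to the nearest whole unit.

Q* ≈ 2,400 cases

Holding cost per unit per year at price C is H = 0.17·C.
For each price level, check whether its EOQ is feasible; otherwise the best quantity at that price is the breakpoint.
EOQ at €68.10 = 1113.7 (feasible in tier 1): TC = 70,390×€68.10 + (70,390/1113.7)×102 + (1113.7/2)×0.17×€68.10 = €4,806,452.43.
EOQ at €58.86 = 1197.9 < 1200, so use break Q=1200: TC = 70,390×€58.86 + (70,390/1200.0)×102 + (1200.0/2)×0.17×€58.86 = €4,155,142.27.
EOQ at €51.17 = 1284.8 < 2000, so use break Q=2000: TC = 70,390×€51.17 + (70,390/2000.0)×102 + (2000.0/2)×0.17×€51.17 = €3,614,145.09.
EOQ at €49.05 = 1312.3 < 2400, so use break Q=2400: TC = 70,390×€49.05 + (70,390/2400.0)×102 + (2400.0/2)×0.17×€49.05 = €3,465,627.28.
Lowest total cost is €3,465,627.28 at Q = 2400.0.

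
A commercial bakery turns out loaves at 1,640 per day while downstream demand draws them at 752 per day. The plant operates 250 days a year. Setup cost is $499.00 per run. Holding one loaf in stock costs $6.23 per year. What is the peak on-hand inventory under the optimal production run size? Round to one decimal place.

Annual demand D = 752 × 250 = 188,000.
Production build-up factor (1 − d/p) = 1 − 752/1,640 = 0.5415.
Q* = √(2DS / (H(1 − d/p))) = √(2 × 188,000 × 499 / (6.23 × 0.5415)).
= √(187,624,000 / 3.3733) ≈ 7457.884.
Maximum inventory = Q*(1 − d/p) = 7457.884 × 0.5415 ≈ 4038.171.

I_max ≈ 4,038.2 loaves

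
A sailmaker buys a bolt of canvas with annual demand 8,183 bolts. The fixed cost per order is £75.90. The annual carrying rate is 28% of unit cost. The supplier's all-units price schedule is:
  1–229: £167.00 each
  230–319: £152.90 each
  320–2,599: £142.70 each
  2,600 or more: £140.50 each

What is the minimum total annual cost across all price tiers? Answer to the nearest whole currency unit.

TC* ≈ £1,176,048

Holding cost per unit per year at price C is H = 0.28·C.
Candidates are each tier's EOQ (if it falls in that tier) and each price-break quantity.
EOQ at £167.00 = 163.0 (feasible in tier 1): TC = 8,183×£167.00 + (8,183/163.0)×75.9 + (163.0/2)×0.28×£167.00 = £1,374,182.31.
EOQ at £152.90 = 170.3 < 230, so use break Q=230: TC = 8,183×£152.90 + (8,183/230.0)×75.9 + (230.0/2)×0.28×£152.90 = £1,258,804.47.
EOQ at £142.70 = 176.3 < 320, so use break Q=320: TC = 8,183×£142.70 + (8,183/320.0)×75.9 + (320.0/2)×0.28×£142.70 = £1,176,047.97.
EOQ at £140.50 = 177.7 < 2600, so use break Q=2600: TC = 8,183×£140.50 + (8,183/2600.0)×75.9 + (2600.0/2)×0.28×£140.50 = £1,201,092.38.
Lowest total cost among the candidates is at Q = 320.0.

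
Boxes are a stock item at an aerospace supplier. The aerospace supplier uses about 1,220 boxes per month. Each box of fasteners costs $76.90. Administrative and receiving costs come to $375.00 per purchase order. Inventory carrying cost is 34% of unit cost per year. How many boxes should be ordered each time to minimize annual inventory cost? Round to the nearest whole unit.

Q* ≈ 648 boxes

Annual demand D = 1,220 × 12 = 14,640.
Holding cost H = 0.34 × $76.90 = $26.1460 per unit per year.
EOQ = √(2DS / H) = √(2 × 14,640 × 375 / 26.146).
= √(10,980,000 / 26.146) = √419,949.5143 ≈ 648.035.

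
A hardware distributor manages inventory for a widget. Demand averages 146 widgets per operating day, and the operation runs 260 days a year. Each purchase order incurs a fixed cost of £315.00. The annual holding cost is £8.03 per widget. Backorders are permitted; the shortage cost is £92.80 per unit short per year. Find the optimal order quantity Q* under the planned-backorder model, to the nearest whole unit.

Annual demand D = 146 × 260 = 37,960.
With planned backorders, Q* = √(2DS/H) · √((H+B)/B).
√(2DS/H) = √(2 × 37,960 × 315 / 8.03) = 1725.741.
√((H+B)/B) = √((8.03+92.8)/92.8) = 1.0424.
Q* ≈ 1798.856.

Q* ≈ 1,799 widgets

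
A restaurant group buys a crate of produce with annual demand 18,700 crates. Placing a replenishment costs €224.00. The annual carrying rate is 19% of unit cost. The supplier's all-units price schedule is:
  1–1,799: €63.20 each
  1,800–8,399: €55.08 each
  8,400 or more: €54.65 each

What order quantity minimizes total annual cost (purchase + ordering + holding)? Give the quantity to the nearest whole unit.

Q* ≈ 1,800 crates

Holding cost per unit per year at price C is H = 0.19·C.
Candidates are each tier's EOQ (if it falls in that tier) and each price-break quantity.
EOQ at €63.20 = 835.3 (feasible in tier 1): TC = 18,700×€63.20 + (18,700/835.3)×224 + (835.3/2)×0.19×€63.20 = €1,191,869.87.
EOQ at €55.08 = 894.7 < 1800, so use break Q=1800: TC = 18,700×€55.08 + (18,700/1800.0)×224 + (1800.0/2)×0.19×€55.08 = €1,041,741.79.
EOQ at €54.65 = 898.2 < 8400, so use break Q=8400: TC = 18,700×€54.65 + (18,700/8400.0)×224 + (8400.0/2)×0.19×€54.65 = €1,066,064.37.
Lowest total cost is €1,041,741.79 at Q = 1800.0.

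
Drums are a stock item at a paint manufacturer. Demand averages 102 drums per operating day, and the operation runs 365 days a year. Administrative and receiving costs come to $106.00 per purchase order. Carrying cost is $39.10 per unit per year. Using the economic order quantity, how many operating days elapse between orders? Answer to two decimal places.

T ≈ 4.40 days

Annual demand D = 102 × 365 = 37,230.
Q* = √(2DS/H) = √(2 × 37,230 × 106 / 39.1) ≈ 449.29.
Cycle time = Q*/D × 365 = 449.29 / 37,230 × 365 ≈ 4.405 days.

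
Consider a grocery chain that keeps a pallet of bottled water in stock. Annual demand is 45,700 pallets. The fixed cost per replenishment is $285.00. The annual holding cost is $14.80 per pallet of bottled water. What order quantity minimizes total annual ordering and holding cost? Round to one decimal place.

Q* ≈ 1,326.7 pallets

EOQ = √(2DS / H) = √(2 × 45,700 × 285 / 14.8).
= √(26,049,000 / 14.8) = √1,760,067.5676 ≈ 1326.675.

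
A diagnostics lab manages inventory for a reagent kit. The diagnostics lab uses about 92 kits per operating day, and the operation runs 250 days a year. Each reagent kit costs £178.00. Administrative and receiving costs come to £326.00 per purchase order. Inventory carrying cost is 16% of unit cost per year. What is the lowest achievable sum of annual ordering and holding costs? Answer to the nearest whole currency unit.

TC* ≈ £20,666

Annual demand D = 92 × 250 = 23,000.
Holding cost H = 0.16 × £178.00 = £28.4800 per unit per year.
Q* = √(2DS/H) = √(2 × 23,000 × 326 / 28.48) ≈ 725.63.
At Q*, ordering cost (D/Q*)S equals holding cost (Q*/2)H, each = √(DSH/2).
Minimum total = √(2DSH) = √(2 × 23,000 × 326 × 28.48) ≈ 20666.061.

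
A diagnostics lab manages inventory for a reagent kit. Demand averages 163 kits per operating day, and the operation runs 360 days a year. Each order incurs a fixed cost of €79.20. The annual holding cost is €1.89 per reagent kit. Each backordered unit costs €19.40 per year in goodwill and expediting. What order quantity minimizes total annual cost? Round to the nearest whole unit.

Annual demand D = 163 × 360 = 58,680.
With planned backorders, Q* = √(2DS/H) · √((H+B)/B).
√(2DS/H) = √(2 × 58,680 × 79.2 / 1.89) = 2217.644.
√((H+B)/B) = √((1.89+19.4)/19.4) = 1.0476.
Q* ≈ 2323.158.

Q* ≈ 2,323 kits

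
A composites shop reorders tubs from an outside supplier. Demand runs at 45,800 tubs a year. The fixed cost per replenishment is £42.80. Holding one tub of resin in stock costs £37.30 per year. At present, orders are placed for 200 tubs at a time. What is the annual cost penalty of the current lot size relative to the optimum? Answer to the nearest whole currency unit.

EOQ = √(2DS/H) = √(2 × 45,800 × 42.8 / 37.3) ≈ 324.20.
Cost at Q* = (D/Q*)S + (Q*/2)H = √(2DSH) ≈ £12,092.72.
Cost at Q = 200: (45,800/200)×42.8 + (200/2)×37.3 = £9,801.20 + £3,730.00 = £13,531.20.
Excess = £13,531.20 − £12,092.72 = £1,438.48.

Extra cost ≈ £1,438 per year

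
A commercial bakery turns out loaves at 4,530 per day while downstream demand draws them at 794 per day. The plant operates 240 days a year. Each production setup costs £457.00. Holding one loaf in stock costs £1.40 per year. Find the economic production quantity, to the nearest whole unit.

Annual demand D = 794 × 240 = 190,560.
Production build-up factor (1 − d/p) = 1 − 794/4,530 = 0.8247.
Q* = √(2DS / (H(1 − d/p))) = √(2 × 190,560 × 457 / (1.4 × 0.8247)).
= √(174,171,840 / 1.1546) ≈ 12282.043.

Q* ≈ 12,282 loaves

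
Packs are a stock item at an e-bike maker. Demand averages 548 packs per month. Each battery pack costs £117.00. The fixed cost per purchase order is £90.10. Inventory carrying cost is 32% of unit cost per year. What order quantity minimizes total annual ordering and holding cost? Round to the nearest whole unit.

Annual demand D = 548 × 12 = 6,576.
Holding cost H = 0.32 × £117.00 = £37.4400 per unit per year.
EOQ = √(2DS / H) = √(2 × 6,576 × 90.1 / 37.44).
= √(1,184,995.2 / 37.44) = √31,650.5128 ≈ 177.906.

Q* ≈ 178 packs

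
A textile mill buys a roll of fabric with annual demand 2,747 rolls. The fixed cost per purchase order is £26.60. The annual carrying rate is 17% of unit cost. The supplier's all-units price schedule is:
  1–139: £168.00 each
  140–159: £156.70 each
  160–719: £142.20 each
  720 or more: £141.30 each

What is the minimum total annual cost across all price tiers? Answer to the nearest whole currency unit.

TC* ≈ £393,014

Holding cost per unit per year at price C is H = 0.17·C.
For each price level, check whether its EOQ is feasible; otherwise the best quantity at that price is the breakpoint.
EOQ at £168.00 = 71.5 (feasible in tier 1): TC = 2,747×£168.00 + (2,747/71.5)×26.6 + (71.5/2)×0.17×£168.00 = £463,538.98.
EOQ at £156.70 = 74.1 < 140, so use break Q=140: TC = 2,747×£156.70 + (2,747/140.0)×26.6 + (140.0/2)×0.17×£156.70 = £432,841.56.
EOQ at £142.20 = 77.8 < 160, so use break Q=160: TC = 2,747×£142.20 + (2,747/160.0)×26.6 + (160.0/2)×0.17×£142.20 = £393,014.01.
EOQ at £141.30 = 78.0 < 720, so use break Q=720: TC = 2,747×£141.30 + (2,747/720.0)×26.6 + (720.0/2)×0.17×£141.30 = £396,900.15.
Lowest total cost among the candidates is at Q = 160.0.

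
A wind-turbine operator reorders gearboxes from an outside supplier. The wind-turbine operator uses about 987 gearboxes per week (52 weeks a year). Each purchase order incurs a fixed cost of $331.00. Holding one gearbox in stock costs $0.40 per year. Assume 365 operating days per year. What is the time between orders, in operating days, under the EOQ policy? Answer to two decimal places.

T ≈ 65.54 days

Annual demand D = 987 × 52 = 51,324.
EOQ = √(2DS/H) = √(2 × 51,324 × 331 / 0.4) ≈ 9216.36.
Cycle time = Q*/D × 365 = 9216.36 / 51,324 × 365 ≈ 65.544 days.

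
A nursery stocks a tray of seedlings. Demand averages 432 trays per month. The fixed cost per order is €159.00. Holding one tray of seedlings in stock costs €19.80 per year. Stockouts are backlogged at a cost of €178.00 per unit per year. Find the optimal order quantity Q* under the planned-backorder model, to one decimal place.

Q* ≈ 304.2 trays

Annual demand D = 432 × 12 = 5,184.
With planned backorders, Q* = √(2DS/H) · √((H+B)/B).
√(2DS/H) = √(2 × 5,184 × 159 / 19.8) = 288.545.
√((H+B)/B) = √((19.8+178)/178) = 1.0542.
Q* ≈ 304.170.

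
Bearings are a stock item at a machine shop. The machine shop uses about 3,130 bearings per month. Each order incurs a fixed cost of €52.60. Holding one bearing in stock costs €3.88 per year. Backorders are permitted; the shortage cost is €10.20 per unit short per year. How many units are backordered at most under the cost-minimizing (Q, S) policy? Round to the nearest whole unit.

Annual demand D = 3,130 × 12 = 37,560.
With planned backorders, Q* = √(2DS/H) · √((H+B)/B).
√(2DS/H) = √(2 × 37,560 × 52.6 / 3.88) = 1009.148.
√((H+B)/B) = √((3.88+10.2)/10.2) = 1.1749.
Q* ≈ 1185.649.
S* = Q* · H/(H+B) = 1185.649 × 3.88/14.08 ≈ 326.727.

S* ≈ 327 bearings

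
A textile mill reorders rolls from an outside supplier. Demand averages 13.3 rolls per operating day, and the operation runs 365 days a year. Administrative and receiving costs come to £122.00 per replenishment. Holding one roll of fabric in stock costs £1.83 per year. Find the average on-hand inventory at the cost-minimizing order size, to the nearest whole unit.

Average inventory ≈ 402 rolls

Annual demand D = 13.3 × 365 = 4,854.5.
Q* = √(2DS/H) = √(2 × 4,854.5 × 122 / 1.83) ≈ 804.53.
Average inventory = Q*/2 ≈ 804.53 / 2 = 402.264.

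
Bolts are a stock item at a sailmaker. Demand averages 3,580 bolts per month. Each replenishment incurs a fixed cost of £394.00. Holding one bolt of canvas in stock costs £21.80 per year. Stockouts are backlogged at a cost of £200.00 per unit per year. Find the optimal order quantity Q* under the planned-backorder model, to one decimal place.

Annual demand D = 3,580 × 12 = 42,960.
With planned backorders, Q* = √(2DS/H) · √((H+B)/B).
√(2DS/H) = √(2 × 42,960 × 394 / 21.8) = 1246.140.
√((H+B)/B) = √((21.8+200)/200) = 1.0531.
Q* ≈ 1312.299.

Q* ≈ 1,312.3 bolts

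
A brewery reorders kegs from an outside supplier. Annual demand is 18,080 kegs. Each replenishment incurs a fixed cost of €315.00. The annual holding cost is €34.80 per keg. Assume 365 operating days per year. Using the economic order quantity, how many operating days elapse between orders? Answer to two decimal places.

T ≈ 11.55 days

The optimal lot size = √(2DS/H) = √(2 × 18,080 × 315 / 34.8) ≈ 572.11.
Cycle time = Q*/D × 365 = 572.11 / 18,080 × 365 ≈ 11.550 days.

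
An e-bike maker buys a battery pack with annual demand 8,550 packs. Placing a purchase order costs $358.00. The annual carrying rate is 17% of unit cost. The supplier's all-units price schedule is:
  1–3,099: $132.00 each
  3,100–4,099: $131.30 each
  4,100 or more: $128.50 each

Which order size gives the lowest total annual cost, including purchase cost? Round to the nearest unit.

Holding cost per unit per year at price C is H = 0.17·C.
Evaluate total cost at each tier's feasible EOQ or, if the EOQ is below the tier, at the tier's minimum quantity.
EOQ at $132.00 = 522.3 (feasible in tier 1): TC = 8,550×$132.00 + (8,550/522.3)×358 + (522.3/2)×0.17×$132.00 = $1,140,320.63.
EOQ at $131.30 = 523.7 < 3100, so use break Q=3100: TC = 8,550×$131.30 + (8,550/3100.0)×358 + (3100.0/2)×0.17×$131.30 = $1,158,199.94.
EOQ at $128.50 = 529.4 < 4100, so use break Q=4100: TC = 8,550×$128.50 + (8,550/4100.0)×358 + (4100.0/2)×0.17×$128.50 = $1,144,203.81.
Lowest total cost is $1,140,320.63 at Q = 522.3.

Q* ≈ 522 packs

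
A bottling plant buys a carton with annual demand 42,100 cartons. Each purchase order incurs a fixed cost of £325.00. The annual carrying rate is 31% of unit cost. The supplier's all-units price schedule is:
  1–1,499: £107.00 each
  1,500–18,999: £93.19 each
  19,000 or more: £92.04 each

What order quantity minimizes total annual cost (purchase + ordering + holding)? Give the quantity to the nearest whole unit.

Holding cost per unit per year at price C is H = 0.31·C.
For each price level, check whether its EOQ is feasible; otherwise the best quantity at that price is the breakpoint.
EOQ at £107.00 = 908.3 (feasible in tier 1): TC = 42,100×£107.00 + (42,100/908.3)×325 + (908.3/2)×0.31×£107.00 = £4,534,828.01.
EOQ at £93.19 = 973.3 < 1500, so use break Q=1500: TC = 42,100×£93.19 + (42,100/1500.0)×325 + (1500.0/2)×0.31×£93.19 = £3,954,087.34.
EOQ at £92.04 = 979.3 < 19000, so use break Q=19000: TC = 42,100×£92.04 + (42,100/19000.0)×325 + (19000.0/2)×0.31×£92.04 = £4,146,661.93.
Lowest total cost is £3,954,087.34 at Q = 1500.0.

Q* ≈ 1,500 cartons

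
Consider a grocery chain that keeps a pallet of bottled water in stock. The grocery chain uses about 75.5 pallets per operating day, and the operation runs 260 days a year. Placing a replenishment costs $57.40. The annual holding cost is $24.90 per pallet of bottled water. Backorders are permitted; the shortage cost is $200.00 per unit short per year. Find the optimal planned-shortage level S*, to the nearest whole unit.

Annual demand D = 75.5 × 260 = 19,630.
With planned backorders, Q* = √(2DS/H) · √((H+B)/B).
√(2DS/H) = √(2 × 19,630 × 57.4 / 24.9) = 300.837.
√((H+B)/B) = √((24.9+200)/200) = 1.0604.
Q* ≈ 319.015.
S* = Q* · H/(H+B) = 319.015 × 24.9/224.9 ≈ 35.320.

S* ≈ 35 pallets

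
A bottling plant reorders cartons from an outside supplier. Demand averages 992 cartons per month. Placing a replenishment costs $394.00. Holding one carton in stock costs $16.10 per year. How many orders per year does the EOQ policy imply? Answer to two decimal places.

Annual demand D = 992 × 12 = 11,904.
Q* = √(2DS/H) = √(2 × 11,904 × 394 / 16.1) ≈ 763.30.
Orders per year = D / Q* = 11,904 / 763.30 ≈ 15.595.

N ≈ 15.60 orders per year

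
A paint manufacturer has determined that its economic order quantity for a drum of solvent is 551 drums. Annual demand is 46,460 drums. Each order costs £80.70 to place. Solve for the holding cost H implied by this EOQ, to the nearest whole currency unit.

Squaring Q* = √(2DS/H) gives Q*² = 2DS/H.
From Q* = √(2DS/H): H = 2DS / Q*² = 2 × 46,460 × 80.7 / 551² = 24.6990.

H ≈ £25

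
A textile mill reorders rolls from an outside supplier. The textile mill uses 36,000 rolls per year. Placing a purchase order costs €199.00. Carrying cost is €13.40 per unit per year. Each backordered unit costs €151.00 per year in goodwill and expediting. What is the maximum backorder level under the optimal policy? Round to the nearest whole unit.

S* ≈ 88 rolls

With planned backorders, Q* = √(2DS/H) · √((H+B)/B).
√(2DS/H) = √(2 × 36,000 × 199 / 13.4) = 1034.047.
√((H+B)/B) = √((13.4+151)/151) = 1.0434.
Q* ≈ 1078.954.
S* = Q* · H/(H+B) = 1078.954 × 13.4/164.4 ≈ 87.944.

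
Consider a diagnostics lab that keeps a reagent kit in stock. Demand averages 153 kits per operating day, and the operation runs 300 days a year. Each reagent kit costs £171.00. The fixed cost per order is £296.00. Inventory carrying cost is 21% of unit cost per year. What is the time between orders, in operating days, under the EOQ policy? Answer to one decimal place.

Annual demand D = 153 × 300 = 45,900.
Holding cost H = 0.21 × £171.00 = £35.9100 per unit per year.
Q* = √(2DS/H) = √(2 × 45,900 × 296 / 35.91) ≈ 869.88.
Cycle time = Q*/D × 300 = 869.88 / 45,900 × 300 ≈ 5.685 days.

T ≈ 5.7 days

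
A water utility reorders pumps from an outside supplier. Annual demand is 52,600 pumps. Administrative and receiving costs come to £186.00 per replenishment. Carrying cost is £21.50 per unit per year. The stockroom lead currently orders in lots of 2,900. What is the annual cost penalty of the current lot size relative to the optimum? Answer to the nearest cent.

Extra cost ≈ £14,037.81 per year

EOQ = √(2DS/H) = √(2 × 52,600 × 186 / 21.5) ≈ 953.99.
Cost at Q* = (D/Q*)S + (Q*/2)H = √(2DSH) ≈ £20,510.85.
Cost at Q = 2,900: (52,600/2,900)×186 + (2,900/2)×21.5 = £3,373.66 + £31,175.00 = £34,548.66.
Excess = £34,548.66 − £20,510.85 = £14,037.81.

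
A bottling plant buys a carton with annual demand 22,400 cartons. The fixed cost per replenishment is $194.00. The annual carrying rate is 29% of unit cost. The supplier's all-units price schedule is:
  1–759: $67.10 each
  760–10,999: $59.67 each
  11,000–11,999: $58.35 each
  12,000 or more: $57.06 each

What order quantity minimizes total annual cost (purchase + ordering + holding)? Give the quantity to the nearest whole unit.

Holding cost per unit per year at price C is H = 0.29·C.
Evaluate total cost at each tier's feasible EOQ or, if the EOQ is below the tier, at the tier's minimum quantity.
EOQ at $67.10 = 668.3 (feasible in tier 1): TC = 22,400×$67.10 + (22,400/668.3)×194 + (668.3/2)×0.29×$67.10 = $1,516,044.69.
EOQ at $59.67 = 708.7 < 760, so use break Q=760: TC = 22,400×$59.67 + (22,400/760.0)×194 + (760.0/2)×0.29×$59.67 = $1,348,901.53.
EOQ at $58.35 = 716.7 < 11000, so use break Q=11000: TC = 22,400×$58.35 + (22,400/11000.0)×194 + (11000.0/2)×0.29×$58.35 = $1,400,503.30.
EOQ at $57.06 = 724.7 < 12000, so use break Q=12000: TC = 22,400×$57.06 + (22,400/12000.0)×194 + (12000.0/2)×0.29×$57.06 = $1,377,790.53.
Lowest total cost is $1,348,901.53 at Q = 760.0.

Q* ≈ 760 cartons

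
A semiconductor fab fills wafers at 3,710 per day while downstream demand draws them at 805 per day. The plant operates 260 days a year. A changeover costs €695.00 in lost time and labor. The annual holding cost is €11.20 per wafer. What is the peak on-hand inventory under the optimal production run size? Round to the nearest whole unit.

Annual demand D = 805 × 260 = 209,300.
Production build-up factor (1 − d/p) = 1 − 805/3,710 = 0.7830.
Q* = √(2DS / (H(1 − d/p))) = √(2 × 209,300 × 695 / (11.2 × 0.7830)).
= √(290,927,000 / 8.7698) ≈ 5759.661.
Maximum inventory = Q*(1 − d/p) = 5759.661 × 0.7830 ≈ 4509.923.

I_max ≈ 4,510 wafers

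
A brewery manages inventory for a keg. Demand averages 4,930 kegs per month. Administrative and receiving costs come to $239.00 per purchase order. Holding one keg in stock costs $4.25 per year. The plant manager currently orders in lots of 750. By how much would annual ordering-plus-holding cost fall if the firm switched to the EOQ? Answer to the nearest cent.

Extra cost ≈ $9,483.24 per year

Annual demand D = 4,930 × 12 = 59,160.
EOQ = √(2DS/H) = √(2 × 59,160 × 239 / 4.25) ≈ 2579.49.
Cost at Q* = (D/Q*)S + (Q*/2)H = √(2DSH) ≈ $10,962.83.
Cost at Q = 750: (59,160/750)×239 + (750/2)×4.25 = $18,852.32 + $1,593.75 = $20,446.07.
Excess = $20,446.07 − $10,962.83 = $9,483.24.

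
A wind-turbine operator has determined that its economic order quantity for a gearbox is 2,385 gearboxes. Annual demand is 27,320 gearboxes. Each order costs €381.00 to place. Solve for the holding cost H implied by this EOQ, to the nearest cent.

H ≈ €3.66

The basic EOQ model gives Q* = √(2DS/H); rearrange for the unknown.
From Q* = √(2DS/H): H = 2DS / Q*² = 2 × 27,320 × 381 / 2,385² = 3.6598.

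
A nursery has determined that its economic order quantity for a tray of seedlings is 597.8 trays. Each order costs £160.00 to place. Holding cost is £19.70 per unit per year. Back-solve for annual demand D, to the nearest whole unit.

The basic EOQ model gives Q* = √(2DS/H); rearrange for the unknown.
From Q* = √(2DS/H): D = Q*²H / (2S) = 597.8² × 19.7 / (2 × 160) = 22000.273.

D ≈ 22,000 trays per year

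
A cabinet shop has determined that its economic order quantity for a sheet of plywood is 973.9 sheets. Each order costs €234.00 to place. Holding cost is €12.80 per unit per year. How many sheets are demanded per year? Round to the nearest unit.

Squaring Q* = √(2DS/H) gives Q*² = 2DS/H.
From Q* = √(2DS/H): D = Q*²H / (2S) = 973.9² × 12.8 / (2 × 234) = 25941.366.

D ≈ 25,941 sheets per year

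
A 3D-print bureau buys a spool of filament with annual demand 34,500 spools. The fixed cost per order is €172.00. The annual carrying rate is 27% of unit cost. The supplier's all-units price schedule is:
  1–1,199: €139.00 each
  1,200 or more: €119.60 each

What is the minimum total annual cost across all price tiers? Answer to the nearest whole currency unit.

Holding cost per unit per year at price C is H = 0.27·C.
For each price level, check whether its EOQ is feasible; otherwise the best quantity at that price is the breakpoint.
EOQ at €139.00 = 562.3 (feasible in tier 1): TC = 34,500×€139.00 + (34,500/562.3)×172 + (562.3/2)×0.27×€139.00 = €4,816,604.64.
EOQ at €119.60 = 606.2 < 1200, so use break Q=1200: TC = 34,500×€119.60 + (34,500/1200.0)×172 + (1200.0/2)×0.27×€119.60 = €4,150,520.20.
Lowest total cost among the candidates is at Q = 1200.0.

TC* ≈ €4,150,520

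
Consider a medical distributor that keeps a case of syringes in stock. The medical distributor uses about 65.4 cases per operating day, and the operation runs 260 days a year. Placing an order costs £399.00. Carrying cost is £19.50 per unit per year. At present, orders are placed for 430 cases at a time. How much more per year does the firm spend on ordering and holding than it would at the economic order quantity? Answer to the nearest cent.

Annual demand D = 65.4 × 260 = 17,004.
EOQ = √(2DS/H) = √(2 × 17,004 × 399 / 19.5) ≈ 834.18.
Cost at Q* = (D/Q*)S + (Q*/2)H = √(2DSH) ≈ £16,266.51.
Cost at Q = 430: (17,004/430)×399 + (430/2)×19.5 = £15,778.13 + £4,192.50 = £19,970.63.
Excess = £19,970.63 − £16,266.51 = £3,704.12.

Extra cost ≈ £3,704.12 per year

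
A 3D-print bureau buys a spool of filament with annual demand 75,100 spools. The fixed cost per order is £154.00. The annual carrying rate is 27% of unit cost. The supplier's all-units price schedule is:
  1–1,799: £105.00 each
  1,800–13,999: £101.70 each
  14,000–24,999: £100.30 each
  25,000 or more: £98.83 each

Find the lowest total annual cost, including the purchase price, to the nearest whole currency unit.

TC* ≈ £7,668,808

Holding cost per unit per year at price C is H = 0.27·C.
Candidates are each tier's EOQ (if it falls in that tier) and each price-break quantity.
EOQ at £105.00 = 903.3 (feasible in tier 1): TC = 75,100×£105.00 + (75,100/903.3)×154 + (903.3/2)×0.27×£105.00 = £7,911,107.78.
EOQ at £101.70 = 917.8 < 1800, so use break Q=1800: TC = 75,100×£101.70 + (75,100/1800.0)×154 + (1800.0/2)×0.27×£101.70 = £7,668,808.32.
EOQ at £100.30 = 924.2 < 14000, so use break Q=14000: TC = 75,100×£100.30 + (75,100/14000.0)×154 + (14000.0/2)×0.27×£100.30 = £7,722,923.10.
EOQ at £98.83 = 931.0 < 25000, so use break Q=25000: TC = 75,100×£98.83 + (75,100/25000.0)×154 + (25000.0/2)×0.27×£98.83 = £7,756,146.87.
Lowest total cost among the candidates is at Q = 1800.0.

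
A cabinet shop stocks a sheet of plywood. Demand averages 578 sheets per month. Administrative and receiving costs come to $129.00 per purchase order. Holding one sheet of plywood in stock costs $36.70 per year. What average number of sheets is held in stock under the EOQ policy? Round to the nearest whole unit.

Average inventory ≈ 110 sheets

Annual demand D = 578 × 12 = 6,936.
EOQ = √(2DS/H) = √(2 × 6,936 × 129 / 36.7) ≈ 220.82.
Average inventory = Q*/2 ≈ 220.82 / 2 = 110.408.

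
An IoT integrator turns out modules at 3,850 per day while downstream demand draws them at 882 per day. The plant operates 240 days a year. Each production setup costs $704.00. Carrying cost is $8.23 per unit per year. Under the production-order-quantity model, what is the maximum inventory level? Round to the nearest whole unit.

Annual demand D = 882 × 240 = 211,680.
Production build-up factor (1 − d/p) = 1 − 882/3,850 = 0.7709.
Q* = √(2DS / (H(1 − d/p))) = √(2 × 211,680 × 704 / (8.23 × 0.7709)).
= √(298,045,440 / 6.3446) ≈ 6853.931.
Maximum inventory = Q*(1 − d/p) = 6853.931 × 0.7709 ≈ 5283.758.

I_max ≈ 5,284 modules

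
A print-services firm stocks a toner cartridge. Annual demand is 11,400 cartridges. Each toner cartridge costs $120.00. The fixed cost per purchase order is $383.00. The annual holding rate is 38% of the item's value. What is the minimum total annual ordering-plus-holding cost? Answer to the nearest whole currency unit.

TC* ≈ $19,955

Holding cost H = 0.38 × $120.00 = $45.6000 per unit per year.
EOQ = √(2DS/H) = √(2 × 11,400 × 383 / 45.6) ≈ 437.61.
At the optimum the two cost components are equal, so total cost = 2·(Q*/2)H = Q*·H.
Minimum total = √(2DSH) = √(2 × 11,400 × 383 × 45.6) ≈ 19954.885.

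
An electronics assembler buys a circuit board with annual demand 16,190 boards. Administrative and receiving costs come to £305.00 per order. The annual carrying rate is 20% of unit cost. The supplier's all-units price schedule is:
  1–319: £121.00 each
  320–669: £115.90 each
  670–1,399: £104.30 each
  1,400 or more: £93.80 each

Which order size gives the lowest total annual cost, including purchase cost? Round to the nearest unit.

Holding cost per unit per year at price C is H = 0.20·C.
Evaluate total cost at each tier's feasible EOQ or, if the EOQ is below the tier, at the tier's minimum quantity.
Tier 1 (£121.00): EOQ = 638.8 exceeds tier's upper bound 319, so this tier is dominated.
EOQ at £115.90 = 652.7 (feasible in tier 2): TC = 16,190×£115.90 + (16,190/652.7)×305 + (652.7/2)×0.20×£115.90 = £1,891,551.21.
EOQ at £104.30 = 688.1 (feasible in tier 3): TC = 16,190×£104.30 + (16,190/688.1)×305 + (688.1/2)×0.20×£104.30 = £1,702,970.09.
EOQ at £93.80 = 725.6 < 1400, so use break Q=1400: TC = 16,190×£93.80 + (16,190/1400.0)×305 + (1400.0/2)×0.20×£93.80 = £1,535,281.11.
Lowest total cost is £1,535,281.11 at Q = 1400.0.

Q* ≈ 1,400 boards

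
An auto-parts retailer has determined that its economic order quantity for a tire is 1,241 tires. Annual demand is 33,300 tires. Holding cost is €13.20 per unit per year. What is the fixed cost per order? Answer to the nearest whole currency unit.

Invert the EOQ relation Q*² = 2DS/H.
From Q* = √(2DS/H): S = Q*²H / (2D) = 1,241² × 13.2 / (2 × 33,300) = 305.2413.

S ≈ €305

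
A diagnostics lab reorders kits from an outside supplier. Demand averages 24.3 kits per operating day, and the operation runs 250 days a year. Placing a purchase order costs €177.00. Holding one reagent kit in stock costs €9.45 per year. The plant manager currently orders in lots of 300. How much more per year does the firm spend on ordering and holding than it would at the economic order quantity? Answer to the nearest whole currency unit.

Extra cost ≈ €494 per year

Annual demand D = 24.3 × 250 = 6,075.
EOQ = √(2DS/H) = √(2 × 6,075 × 177 / 9.45) ≈ 477.04.
Cost at Q* = (D/Q*)S + (Q*/2)H = √(2DSH) ≈ €4,508.07.
Cost at Q = 300: (6,075/300)×177 + (300/2)×9.45 = €3,584.25 + €1,417.50 = €5,001.75.
Excess = €5,001.75 − €4,508.07 = €493.68.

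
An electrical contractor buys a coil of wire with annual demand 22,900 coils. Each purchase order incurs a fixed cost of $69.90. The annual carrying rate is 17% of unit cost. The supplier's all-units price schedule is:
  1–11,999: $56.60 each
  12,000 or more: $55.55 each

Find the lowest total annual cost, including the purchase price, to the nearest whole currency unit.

TC* ≈ $1,301,690

Holding cost per unit per year at price C is H = 0.17·C.
For each price level, check whether its EOQ is feasible; otherwise the best quantity at that price is the breakpoint.
EOQ at $56.60 = 576.8 (feasible in tier 1): TC = 22,900×$56.60 + (22,900/576.8)×69.9 + (576.8/2)×0.17×$56.60 = $1,301,690.14.
EOQ at $55.55 = 582.2 < 12000, so use break Q=12000: TC = 22,900×$55.55 + (22,900/12000.0)×69.9 + (12000.0/2)×0.17×$55.55 = $1,328,889.39.
Lowest total cost among the candidates is at Q = 576.8.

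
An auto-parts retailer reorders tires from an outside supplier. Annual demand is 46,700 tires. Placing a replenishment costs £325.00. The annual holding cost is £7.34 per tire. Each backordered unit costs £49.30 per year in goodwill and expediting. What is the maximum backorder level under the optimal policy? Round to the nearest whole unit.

With planned backorders, Q* = √(2DS/H) · √((H+B)/B).
√(2DS/H) = √(2 × 46,700 × 325 / 7.34) = 2033.607.
√((H+B)/B) = √((7.34+49.3)/49.3) = 1.0719.
Q* ≈ 2179.743.
S* = Q* · H/(H+B) = 2179.743 × 7.34/56.64 ≈ 282.474.

S* ≈ 282 tires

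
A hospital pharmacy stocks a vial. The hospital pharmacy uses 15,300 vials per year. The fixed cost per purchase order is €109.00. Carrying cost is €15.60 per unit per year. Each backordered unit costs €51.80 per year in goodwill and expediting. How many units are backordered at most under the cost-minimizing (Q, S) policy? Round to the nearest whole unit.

S* ≈ 122 vials

With planned backorders, Q* = √(2DS/H) · √((H+B)/B).
√(2DS/H) = √(2 × 15,300 × 109 / 15.6) = 462.393.
√((H+B)/B) = √((15.6+51.8)/51.8) = 1.1407.
Q* ≈ 527.444.
S* = Q* · H/(H+B) = 527.444 × 15.6/67.4 ≈ 122.079.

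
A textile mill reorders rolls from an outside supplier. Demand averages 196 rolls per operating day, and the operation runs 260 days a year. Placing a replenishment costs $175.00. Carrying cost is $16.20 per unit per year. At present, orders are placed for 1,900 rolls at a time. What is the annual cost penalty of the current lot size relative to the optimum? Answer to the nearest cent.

Annual demand D = 196 × 260 = 50,960.
EOQ = √(2DS/H) = √(2 × 50,960 × 175 / 16.2) ≈ 1049.28.
Cost at Q* = (D/Q*)S + (Q*/2)H = √(2DSH) ≈ $16,998.33.
Cost at Q = 1,900: (50,960/1,900)×175 + (1,900/2)×16.2 = $4,693.68 + $15,390.00 = $20,083.68.
Excess = $20,083.68 − $16,998.33 = $3,085.35.

Extra cost ≈ $3,085.35 per year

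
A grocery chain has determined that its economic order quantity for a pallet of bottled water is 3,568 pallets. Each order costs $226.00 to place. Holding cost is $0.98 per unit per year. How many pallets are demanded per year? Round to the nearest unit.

Squaring Q* = √(2DS/H) gives Q*² = 2DS/H.
From Q* = √(2DS/H): D = Q*²H / (2S) = 3,568² × 0.98 / (2 × 226) = 27601.795.

D ≈ 27,602 pallets per year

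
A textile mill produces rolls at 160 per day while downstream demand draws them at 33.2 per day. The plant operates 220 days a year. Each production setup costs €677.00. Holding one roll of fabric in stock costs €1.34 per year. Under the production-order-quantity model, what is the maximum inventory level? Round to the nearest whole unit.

I_max ≈ 2,418 rolls

Annual demand D = 33.2 × 220 = 7,304.
Production build-up factor (1 − d/p) = 1 − 33.2/160 = 0.7925.
Q* = √(2DS / (H(1 − d/p))) = √(2 × 7,304 × 677 / (1.34 × 0.7925)).
= √(9,889,616 / 1.0619) ≈ 3051.671.
Maximum inventory = Q*(1 − d/p) = 3051.671 × 0.7925 ≈ 2418.449.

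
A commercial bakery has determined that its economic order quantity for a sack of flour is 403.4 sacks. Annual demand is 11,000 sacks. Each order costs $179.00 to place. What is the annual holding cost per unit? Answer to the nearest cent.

H ≈ $24.20

Invert the EOQ relation Q*² = 2DS/H.
From Q* = √(2DS/H): H = 2DS / Q*² = 2 × 11,000 × 179 / 403.4² = 24.1994.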